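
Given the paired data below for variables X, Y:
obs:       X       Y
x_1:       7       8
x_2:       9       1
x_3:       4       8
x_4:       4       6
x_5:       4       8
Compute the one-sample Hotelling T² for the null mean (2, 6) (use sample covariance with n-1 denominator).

Step 1 — sample mean vector:
  mean(X) = (7 + 9 + 4 + 4 + 4) / 5 = 28/5 = 5.6
  mean(Y) = (8 + 1 + 8 + 6 + 8) / 5 = 31/5 = 6.2
  x̄ = (5.6, 6.2),  deviation x̄ - mu_0 = (5.6, 6.2) - (2, 6) = (3.6, 0.2).

Step 2 — sample covariance matrix, S[i,j] = (1/(n-1)) · Σ_k (x_{k,i} - mean_i) · (x_{k,j} - mean_j), divisor n-1 = 4:
  S[X,X] = ((1.4)·(1.4) + (3.4)·(3.4) + (-1.6)·(-1.6) + (-1.6)·(-1.6) + (-1.6)·(-1.6)) / 4 = 21.2/4 = 5.3
  S[X,Y] = ((1.4)·(1.8) + (3.4)·(-5.2) + (-1.6)·(1.8) + (-1.6)·(-0.2) + (-1.6)·(1.8)) / 4 = -20.6/4 = -5.15
  S[Y,Y] = ((1.8)·(1.8) + (-5.2)·(-5.2) + (1.8)·(1.8) + (-0.2)·(-0.2) + (1.8)·(1.8)) / 4 = 36.8/4 = 9.2
  S = [[5.3, -5.15],
 [-5.15, 9.2]].

Step 3 — invert S. det(S) = 5.3·9.2 - (-5.15)² = 22.2375.
  S^{-1} = (1/det) · [[d, -b], [-b, a]] = [[0.4137, 0.2316],
 [0.2316, 0.2383]].

Step 4 — quadratic form (x̄ - mu_0)^T · S^{-1} · (x̄ - mu_0):
  S^{-1} · (x̄ - mu_0) = (1.5357, 0.8814),
  (x̄ - mu_0)^T · [...] = (3.6)·(1.5357) + (0.2)·(0.8814) = 5.7048.

Step 5 — scale by n: T² = 5 · 5.7048 = 28.5239.

T² ≈ 28.5239


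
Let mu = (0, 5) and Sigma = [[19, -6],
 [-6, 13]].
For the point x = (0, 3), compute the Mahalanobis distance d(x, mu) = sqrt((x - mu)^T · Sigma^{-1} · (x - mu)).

Step 1 — centre the observation: (x - mu) = (0, -2).

Step 2 — invert Sigma. det(Sigma) = 19·13 - (-6)² = 211.
  Sigma^{-1} = (1/det) · [[d, -b], [-b, a]] = [[0.0616, 0.0284],
 [0.0284, 0.09]].

Step 3 — form the quadratic (x - mu)^T · Sigma^{-1} · (x - mu):
  Sigma^{-1} · (x - mu) = (-0.0569, -0.1801).
  (x - mu)^T · [Sigma^{-1} · (x - mu)] = (0)·(-0.0569) + (-2)·(-0.1801) = 0.3602.

Step 4 — take square root: d = √(0.3602) ≈ 0.6002.

d(x, mu) = √(0.3602) ≈ 0.6002


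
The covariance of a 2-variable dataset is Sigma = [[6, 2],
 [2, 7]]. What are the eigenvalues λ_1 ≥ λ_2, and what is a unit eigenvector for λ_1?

Step 1 — characteristic polynomial of 2×2 Sigma:
  det(Sigma - λI) = λ² - trace · λ + det = 0.
  trace = 6 + 7 = 13, det = 6·7 - (2)² = 38.
Step 2 — discriminant:
  Δ = trace² - 4·det = 169 - 152 = 17.
Step 3 — eigenvalues:
  λ = (trace ± √Δ)/2 = (13 ± 4.1231)/2,
  λ_1 = 8.5616,  λ_2 = 4.4384.

Step 4 — unit eigenvector for λ_1: solve (Sigma - λ_1 I)v = 0. First row:
  (6 - 8.5616)·v_x + (2)·v_y = 0, i.e. (-2.5616)·v_x + (2)·v_y = 0,
  so v ∝ (b, λ_1 - a) = (2, 2.5616) = u.
  ||u|| = √((2)² + (2.5616)²) = √(10.5616) ≈ 3.2499,
  v_1 = u/||u|| ≈ (0.6154, 0.7882) (||v_1|| = 1).

λ_1 = 8.5616,  λ_2 = 4.4384;  v_1 ≈ (0.6154, 0.7882)


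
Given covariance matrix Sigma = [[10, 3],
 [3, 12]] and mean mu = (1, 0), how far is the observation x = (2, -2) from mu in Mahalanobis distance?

Step 1 — centre the observation: (x - mu) = (1, -2).

Step 2 — invert Sigma. det(Sigma) = 10·12 - (3)² = 111.
  Sigma^{-1} = (1/det) · [[d, -b], [-b, a]] = [[0.1081, -0.027],
 [-0.027, 0.0901]].

Step 3 — form the quadratic (x - mu)^T · Sigma^{-1} · (x - mu):
  Sigma^{-1} · (x - mu) = (0.1622, -0.2072).
  (x - mu)^T · [Sigma^{-1} · (x - mu)] = (1)·(0.1622) + (-2)·(-0.2072) = 0.5766.

Step 4 — take square root: d = √(0.5766) ≈ 0.7593.

d(x, mu) = √(0.5766) ≈ 0.7593


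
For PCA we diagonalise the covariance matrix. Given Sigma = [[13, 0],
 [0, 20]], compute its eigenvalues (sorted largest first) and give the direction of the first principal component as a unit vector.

Step 1 — characteristic polynomial of 2×2 Sigma:
  det(Sigma - λI) = λ² - trace · λ + det = 0.
  trace = 13 + 20 = 33, det = 13·20 - (0)² = 260.
Step 2 — discriminant:
  Δ = trace² - 4·det = 1089 - 1040 = 49.
Step 3 — eigenvalues:
  λ = (trace ± √Δ)/2 = (33 ± 7)/2,
  λ_1 = 20,  λ_2 = 13.

Step 4 — unit eigenvector for λ_1: Sigma is diagonal, so its eigenvectors are the coordinate axes. λ_1 = 20 is the diagonal entry on the second coordinate axis, hence
  v_1 = (0, 1) (||v_1|| = 1).

λ_1 = 20,  λ_2 = 13;  v_1 ≈ (0, 1)


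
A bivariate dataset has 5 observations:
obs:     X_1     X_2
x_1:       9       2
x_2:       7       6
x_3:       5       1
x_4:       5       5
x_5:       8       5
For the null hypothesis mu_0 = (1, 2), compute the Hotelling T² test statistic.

Step 1 — sample mean vector:
  mean(X_1) = (9 + 7 + 5 + 5 + 8) / 5 = 34/5 = 6.8
  mean(X_2) = (2 + 6 + 1 + 5 + 5) / 5 = 19/5 = 3.8
  x̄ = (6.8, 3.8),  deviation x̄ - mu_0 = (6.8, 3.8) - (1, 2) = (5.8, 1.8).

Step 2 — sample covariance matrix, S[i,j] = (1/(n-1)) · Σ_k (x_{k,i} - mean_i) · (x_{k,j} - mean_j), divisor n-1 = 4:
  S[X_1,X_1] = ((2.2)·(2.2) + (0.2)·(0.2) + (-1.8)·(-1.8) + (-1.8)·(-1.8) + (1.2)·(1.2)) / 4 = 12.8/4 = 3.2
  S[X_1,X_2] = ((2.2)·(-1.8) + (0.2)·(2.2) + (-1.8)·(-2.8) + (-1.8)·(1.2) + (1.2)·(1.2)) / 4 = 0.8/4 = 0.2
  S[X_2,X_2] = ((-1.8)·(-1.8) + (2.2)·(2.2) + (-2.8)·(-2.8) + (1.2)·(1.2) + (1.2)·(1.2)) / 4 = 18.8/4 = 4.7
  S = [[3.2, 0.2],
 [0.2, 4.7]].

Step 3 — invert S. det(S) = 3.2·4.7 - (0.2)² = 15.
  S^{-1} = (1/det) · [[d, -b], [-b, a]] = [[0.3133, -0.0133],
 [-0.0133, 0.2133]].

Step 4 — quadratic form (x̄ - mu_0)^T · S^{-1} · (x̄ - mu_0):
  S^{-1} · (x̄ - mu_0) = (1.7933, 0.3067),
  (x̄ - mu_0)^T · [...] = (5.8)·(1.7933) + (1.8)·(0.3067) = 10.9533.

Step 5 — scale by n: T² = 5 · 10.9533 = 54.7667.

T² ≈ 54.7667


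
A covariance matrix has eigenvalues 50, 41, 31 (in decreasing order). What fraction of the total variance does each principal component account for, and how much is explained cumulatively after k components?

Step 1 — total variance = trace(Sigma) = Σ λ_i = 50 + 41 + 31 = 122.

Step 2 — fraction explained by component i = λ_i / Σ λ:
  PC1: 50/122 = 0.4098
  PC2: 41/122 = 0.3361
  PC3: 31/122 = 0.2541

Step 3 — cumulative fraction after k components = (λ_1 + ... + λ_k) / Σ λ:
  k = 1: 50/122 = 0.4098
  k = 2: (50 + 41)/122 = 91/122 = 0.7459
  k = 3: (50 + 41 + 31)/122 = 122/122 = 1

Summary (fraction, with percent):

explained: PC1 0.4098 (40.98%), PC2 0.3361 (33.61%), PC3 0.2541 (25.41%);  cumulative: 0.4098, 0.7459, 1


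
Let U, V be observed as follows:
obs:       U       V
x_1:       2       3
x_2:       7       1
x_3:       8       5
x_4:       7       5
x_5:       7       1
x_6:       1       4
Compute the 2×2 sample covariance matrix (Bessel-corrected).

Step 1 — column means:
  mean(U) = (2 + 7 + 8 + 7 + 7 + 1) / 6 = 32/6 = 5.3333
  mean(V) = (3 + 1 + 5 + 5 + 1 + 4) / 6 = 19/6 = 3.1667

Step 2 — sample covariance S[i,j] = (1/(n-1)) · Σ_k (x_{k,i} - mean_i) · (x_{k,j} - mean_j), with n-1 = 5.
  S[U,U] = ((-3.3333)·(-3.3333) + (1.6667)·(1.6667) + (2.6667)·(2.6667) + (1.6667)·(1.6667) + (1.6667)·(1.6667) + (-4.3333)·(-4.3333)) / 5 = 45.3333/5 = 9.0667
  S[U,V] = ((-3.3333)·(-0.1667) + (1.6667)·(-2.1667) + (2.6667)·(1.8333) + (1.6667)·(1.8333) + (1.6667)·(-2.1667) + (-4.3333)·(0.8333)) / 5 = -2.3333/5 = -0.4667
  S[V,V] = ((-0.1667)·(-0.1667) + (-2.1667)·(-2.1667) + (1.8333)·(1.8333) + (1.8333)·(1.8333) + (-2.1667)·(-2.1667) + (0.8333)·(0.8333)) / 5 = 16.8333/5 = 3.3667

S is symmetric (S[j,i] = S[i,j]). Assembling:

S = [[9.0667, -0.4667],
 [-0.4667, 3.3667]]


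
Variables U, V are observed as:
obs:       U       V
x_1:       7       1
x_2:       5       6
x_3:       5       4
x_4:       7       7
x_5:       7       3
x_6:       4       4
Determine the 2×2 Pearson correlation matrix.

Step 1 — column means:
  mean(U) = (7 + 5 + 5 + 7 + 7 + 4) / 6 = 35/6 = 5.8333
  mean(V) = (1 + 6 + 4 + 7 + 3 + 4) / 6 = 25/6 = 4.1667

Step 2 — sample variances and covariances s[i,j] = (1/(n-1)) · Σ_k (x_{k,i} - mean_i) · (x_{k,j} - mean_j), with n-1 = 5:
  s[U,U] = ((1.1667)·(1.1667) + (-0.8333)·(-0.8333) + (-0.8333)·(-0.8333) + (1.1667)·(1.1667) + (1.1667)·(1.1667) + (-1.8333)·(-1.8333)) / 5 = 8.8333/5 = 1.7667
  s[U,V] = ((1.1667)·(-3.1667) + (-0.8333)·(1.8333) + (-0.8333)·(-0.1667) + (1.1667)·(2.8333) + (1.1667)·(-1.1667) + (-1.8333)·(-0.1667)) / 5 = -2.8333/5 = -0.5667
  s[V,V] = ((-3.1667)·(-3.1667) + (1.8333)·(1.8333) + (-0.1667)·(-0.1667) + (2.8333)·(2.8333) + (-1.1667)·(-1.1667) + (-0.1667)·(-0.1667)) / 5 = 22.8333/5 = 4.5667
  Sample standard deviations s_i = √(s[i,i]):
  s(U) = √(1.7667) = 1.3292
  s(V) = √(4.5667) = 2.137

Step 3 — r_{ij} = s_{ij} / (s_i · s_j):
  r[U,U] = 1 (diagonal).
  r[U,V] = -0.5667 / (1.3292 · 2.137) = -0.5667 / 2.8404 = -0.1995
  r[V,V] = 1 (diagonal).

R is symmetric with unit diagonal. Assembling:

R = [[1, -0.1995],
 [-0.1995, 1]]


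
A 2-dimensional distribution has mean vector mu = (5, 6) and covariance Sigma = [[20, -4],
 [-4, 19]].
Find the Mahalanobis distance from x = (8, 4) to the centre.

Step 1 — centre the observation: (x - mu) = (3, -2).

Step 2 — invert Sigma. det(Sigma) = 20·19 - (-4)² = 364.
  Sigma^{-1} = (1/det) · [[d, -b], [-b, a]] = [[0.0522, 0.011],
 [0.011, 0.0549]].

Step 3 — form the quadratic (x - mu)^T · Sigma^{-1} · (x - mu):
  Sigma^{-1} · (x - mu) = (0.1346, -0.0769).
  (x - mu)^T · [Sigma^{-1} · (x - mu)] = (3)·(0.1346) + (-2)·(-0.0769) = 0.5577.

Step 4 — take square root: d = √(0.5577) ≈ 0.7468.

d(x, mu) = √(0.5577) ≈ 0.7468


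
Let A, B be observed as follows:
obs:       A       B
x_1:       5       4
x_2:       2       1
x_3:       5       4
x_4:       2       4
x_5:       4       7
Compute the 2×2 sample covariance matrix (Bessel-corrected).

Step 1 — column means:
  mean(A) = (5 + 2 + 5 + 2 + 4) / 5 = 18/5 = 3.6
  mean(B) = (4 + 1 + 4 + 4 + 7) / 5 = 20/5 = 4

Step 2 — sample covariance S[i,j] = (1/(n-1)) · Σ_k (x_{k,i} - mean_i) · (x_{k,j} - mean_j), with n-1 = 4.
  S[A,A] = ((1.4)·(1.4) + (-1.6)·(-1.6) + (1.4)·(1.4) + (-1.6)·(-1.6) + (0.4)·(0.4)) / 4 = 9.2/4 = 2.3
  S[A,B] = ((1.4)·(0) + (-1.6)·(-3) + (1.4)·(0) + (-1.6)·(0) + (0.4)·(3)) / 4 = 6/4 = 1.5
  S[B,B] = ((0)·(0) + (-3)·(-3) + (0)·(0) + (0)·(0) + (3)·(3)) / 4 = 18/4 = 4.5

S is symmetric (S[j,i] = S[i,j]). Assembling:

S = [[2.3, 1.5],
 [1.5, 4.5]]


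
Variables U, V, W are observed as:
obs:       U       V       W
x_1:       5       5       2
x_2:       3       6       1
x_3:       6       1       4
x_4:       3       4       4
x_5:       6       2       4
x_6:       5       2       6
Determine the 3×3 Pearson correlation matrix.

Step 1 — column means:
  mean(U) = (5 + 3 + 6 + 3 + 6 + 5) / 6 = 28/6 = 4.6667
  mean(V) = (5 + 6 + 1 + 4 + 2 + 2) / 6 = 20/6 = 3.3333
  mean(W) = (2 + 1 + 4 + 4 + 4 + 6) / 6 = 21/6 = 3.5

Step 2 — sample variances and covariances s[i,j] = (1/(n-1)) · Σ_k (x_{k,i} - mean_i) · (x_{k,j} - mean_j), with n-1 = 5:
  s[U,U] = ((0.3333)·(0.3333) + (-1.6667)·(-1.6667) + (1.3333)·(1.3333) + (-1.6667)·(-1.6667) + (1.3333)·(1.3333) + (0.3333)·(0.3333)) / 5 = 9.3333/5 = 1.8667
  s[U,V] = ((0.3333)·(1.6667) + (-1.6667)·(2.6667) + (1.3333)·(-2.3333) + (-1.6667)·(0.6667) + (1.3333)·(-1.3333) + (0.3333)·(-1.3333)) / 5 = -10.3333/5 = -2.0667
  s[U,W] = ((0.3333)·(-1.5) + (-1.6667)·(-2.5) + (1.3333)·(0.5) + (-1.6667)·(0.5) + (1.3333)·(0.5) + (0.3333)·(2.5)) / 5 = 5/5 = 1
  s[V,V] = ((1.6667)·(1.6667) + (2.6667)·(2.6667) + (-2.3333)·(-2.3333) + (0.6667)·(0.6667) + (-1.3333)·(-1.3333) + (-1.3333)·(-1.3333)) / 5 = 19.3333/5 = 3.8667
  s[V,W] = ((1.6667)·(-1.5) + (2.6667)·(-2.5) + (-2.3333)·(0.5) + (0.6667)·(0.5) + (-1.3333)·(0.5) + (-1.3333)·(2.5)) / 5 = -14/5 = -2.8
  s[W,W] = ((-1.5)·(-1.5) + (-2.5)·(-2.5) + (0.5)·(0.5) + (0.5)·(0.5) + (0.5)·(0.5) + (2.5)·(2.5)) / 5 = 15.5/5 = 3.1
  Sample standard deviations s_i = √(s[i,i]):
  s(U) = √(1.8667) = 1.3663
  s(V) = √(3.8667) = 1.9664
  s(W) = √(3.1) = 1.7607

Step 3 — r_{ij} = s_{ij} / (s_i · s_j):
  r[U,U] = 1 (diagonal).
  r[U,V] = -2.0667 / (1.3663 · 1.9664) = -2.0667 / 2.6866 = -0.7693
  r[U,W] = 1 / (1.3663 · 1.7607) = 1 / 2.4055 = 0.4157
  r[V,V] = 1 (diagonal).
  r[V,W] = -2.8 / (1.9664 · 1.7607) = -2.8 / 3.4622 = -0.8087
  r[W,W] = 1 (diagonal).

R is symmetric with unit diagonal. Assembling:

R = [[1, -0.7693, 0.4157],
 [-0.7693, 1, -0.8087],
 [0.4157, -0.8087, 1]]


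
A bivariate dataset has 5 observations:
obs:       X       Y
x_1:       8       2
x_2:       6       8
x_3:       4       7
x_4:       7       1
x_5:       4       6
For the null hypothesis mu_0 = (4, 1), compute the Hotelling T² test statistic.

Step 1 — sample mean vector:
  mean(X) = (8 + 6 + 4 + 7 + 4) / 5 = 29/5 = 5.8
  mean(Y) = (2 + 8 + 7 + 1 + 6) / 5 = 24/5 = 4.8
  x̄ = (5.8, 4.8),  deviation x̄ - mu_0 = (5.8, 4.8) - (4, 1) = (1.8, 3.8).

Step 2 — sample covariance matrix, S[i,j] = (1/(n-1)) · Σ_k (x_{k,i} - mean_i) · (x_{k,j} - mean_j), divisor n-1 = 4:
  S[X,X] = ((2.2)·(2.2) + (0.2)·(0.2) + (-1.8)·(-1.8) + (1.2)·(1.2) + (-1.8)·(-1.8)) / 4 = 12.8/4 = 3.2
  S[X,Y] = ((2.2)·(-2.8) + (0.2)·(3.2) + (-1.8)·(2.2) + (1.2)·(-3.8) + (-1.8)·(1.2)) / 4 = -16.2/4 = -4.05
  S[Y,Y] = ((-2.8)·(-2.8) + (3.2)·(3.2) + (2.2)·(2.2) + (-3.8)·(-3.8) + (1.2)·(1.2)) / 4 = 38.8/4 = 9.7
  S = [[3.2, -4.05],
 [-4.05, 9.7]].

Step 3 — invert S. det(S) = 3.2·9.7 - (-4.05)² = 14.6375.
  S^{-1} = (1/det) · [[d, -b], [-b, a]] = [[0.6627, 0.2767],
 [0.2767, 0.2186]].

Step 4 — quadratic form (x̄ - mu_0)^T · S^{-1} · (x̄ - mu_0):
  S^{-1} · (x̄ - mu_0) = (2.2442, 1.3288),
  (x̄ - mu_0)^T · [...] = (1.8)·(2.2442) + (3.8)·(1.3288) = 9.089.

Step 5 — scale by n: T² = 5 · 9.089 = 45.4449.

T² ≈ 45.4449


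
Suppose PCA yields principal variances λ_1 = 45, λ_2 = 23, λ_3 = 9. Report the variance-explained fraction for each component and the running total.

Step 1 — total variance = trace(Sigma) = Σ λ_i = 45 + 23 + 9 = 77.

Step 2 — fraction explained by component i = λ_i / Σ λ:
  PC1: 45/77 = 0.5844
  PC2: 23/77 = 0.2987
  PC3: 9/77 = 0.1169

Step 3 — cumulative fraction after k components = (λ_1 + ... + λ_k) / Σ λ:
  k = 1: 45/77 = 0.5844
  k = 2: (45 + 23)/77 = 68/77 = 0.8831
  k = 3: (45 + 23 + 9)/77 = 77/77 = 1

Summary (fraction, with percent):

explained: PC1 0.5844 (58.44%), PC2 0.2987 (29.87%), PC3 0.1169 (11.69%);  cumulative: 0.5844, 0.8831, 1


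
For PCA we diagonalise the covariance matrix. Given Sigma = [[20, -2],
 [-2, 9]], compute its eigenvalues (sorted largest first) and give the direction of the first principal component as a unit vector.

Step 1 — characteristic polynomial of 2×2 Sigma:
  det(Sigma - λI) = λ² - trace · λ + det = 0.
  trace = 20 + 9 = 29, det = 20·9 - (-2)² = 176.
Step 2 — discriminant:
  Δ = trace² - 4·det = 841 - 704 = 137.
Step 3 — eigenvalues:
  λ = (trace ± √Δ)/2 = (29 ± 11.7047)/2,
  λ_1 = 20.3523,  λ_2 = 8.6477.

Step 4 — unit eigenvector for λ_1: solve (Sigma - λ_1 I)v = 0. First row:
  (20 - 20.3523)·v_x + (-2)·v_y = 0, i.e. (-0.3523)·v_x + (-2)·v_y = 0,
  so v ∝ (b, λ_1 - a) = (-2, 0.3523); multiply by -1 so the first entry is positive: u = (2, -0.3523).
  ||u|| = √((2)² + (-0.3523)²) = √(4.1242) ≈ 2.0308,
  v_1 = u/||u|| ≈ (0.9848, -0.1735) (||v_1|| = 1).

λ_1 = 20.3523,  λ_2 = 8.6477;  v_1 ≈ (0.9848, -0.1735)


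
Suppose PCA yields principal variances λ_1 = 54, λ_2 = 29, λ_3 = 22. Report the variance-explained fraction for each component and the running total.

Step 1 — total variance = trace(Sigma) = Σ λ_i = 54 + 29 + 22 = 105.

Step 2 — fraction explained by component i = λ_i / Σ λ:
  PC1: 54/105 = 0.5143
  PC2: 29/105 = 0.2762
  PC3: 22/105 = 0.2095

Step 3 — cumulative fraction after k components = (λ_1 + ... + λ_k) / Σ λ:
  k = 1: 54/105 = 0.5143
  k = 2: (54 + 29)/105 = 83/105 = 0.7905
  k = 3: (54 + 29 + 22)/105 = 105/105 = 1

Summary (fraction, with percent):

explained: PC1 0.5143 (51.43%), PC2 0.2762 (27.62%), PC3 0.2095 (20.95%);  cumulative: 0.5143, 0.7905, 1


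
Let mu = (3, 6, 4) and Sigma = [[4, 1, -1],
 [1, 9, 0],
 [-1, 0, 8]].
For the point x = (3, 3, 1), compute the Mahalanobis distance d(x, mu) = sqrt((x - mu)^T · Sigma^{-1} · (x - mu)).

Step 1 — centre the observation: (x - mu) = (0, -3, -3).

Step 2 — invert Sigma (cofactor / det for 3×3, or solve directly):
  Sigma^{-1} = [[0.2657, -0.0295, 0.0332],
 [-0.0295, 0.1144, -0.0037],
 [0.0332, -0.0037, 0.1292]].

Step 3 — form the quadratic (x - mu)^T · Sigma^{-1} · (x - mu):
  Sigma^{-1} · (x - mu) = (-0.0111, -0.3321, -0.3764).
  (x - mu)^T · [Sigma^{-1} · (x - mu)] = (0)·(-0.0111) + (-3)·(-0.3321) + (-3)·(-0.3764) = 2.1255.

Step 4 — take square root: d = √(2.1255) ≈ 1.4579.

d(x, mu) = √(2.1255) ≈ 1.4579


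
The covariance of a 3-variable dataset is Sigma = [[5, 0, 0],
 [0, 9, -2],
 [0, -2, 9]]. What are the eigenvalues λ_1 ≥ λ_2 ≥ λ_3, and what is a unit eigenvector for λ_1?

Step 1 — characteristic polynomial p(λ) = det(λI - Sigma) = λ³ - tr·λ² + c_1·λ - det, where tr = trace, c_1 = sum of the principal 2×2 minors, det = det(Sigma):
  tr = 5 + 9 + 9 = 23,
  c_1 = (5·9 - (0)²) + (5·9 - (0)²) + (9·9 - (-2)²) = 45 + 45 + 77 = 167,
  det = 5·(9·9 - (-2)²) - (0)·((0)·9 - (-2)·(0)) + (0)·((0)·(-2) - 9·(0)) = 5·(77) - (0)·(0) + (0)·(0) = 385.
  So p(λ) = λ³ - 23λ² + 167λ - 385.
Step 2 — look for an integer root (rational root theorem: any rational root is an integer divisor of 385). Testing λ = 5:
  p(5) = 125 - 575 + 835 - 385 = 0  ✓
  Dividing out (λ - 5): p(λ) = (λ - 5)(λ² - 18λ + 77).
Step 3 — remaining eigenvalues from the quadratic λ² - 18λ + 77 = 0:
  Δ = 18² - 4·77 = 324 - 308 = 16,  λ = (18 ± √16)/2 = (18 ± 4)/2 = 11 or 7.
  Sorted: λ_1 = 11,  λ_2 = 7,  λ_3 = 5  (check: sum = 23 = tr ✓).

Step 4 — unit eigenvector for λ_1 = 11: v spans the null space of (Sigma - λ_1 I), whose rows are
  r_1 = (-6, 0, 0),  r_2 = (0, -2, -2),  r_3 = (0, -2, -2).
  v is orthogonal to every row, so take v ∝ r_1 × r_2 = ((0)·(-2) - (0)·(-2), (0)·(0) - (-6)·(-2), (-6)·(-2) - (0)·(0)) = (0, -12, 12).
  Rescale (divide by 12; multiply by -1 so the first nonzero entry is positive): u = (0, 1, -1).
  ||u|| = √((0)² + (1)² + (-1)²) = √(2) ≈ 1.4142,  v_1 = u/||u|| ≈ (0, 0.7071, -0.7071) (||v_1|| = 1).

λ_1 = 11,  λ_2 = 7,  λ_3 = 5;  v_1 ≈ (0, 0.7071, -0.7071)


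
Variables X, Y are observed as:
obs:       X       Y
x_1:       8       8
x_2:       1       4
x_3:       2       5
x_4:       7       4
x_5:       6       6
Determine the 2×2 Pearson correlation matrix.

Step 1 — column means:
  mean(X) = (8 + 1 + 2 + 7 + 6) / 5 = 24/5 = 4.8
  mean(Y) = (8 + 4 + 5 + 4 + 6) / 5 = 27/5 = 5.4

Step 2 — sample variances and covariances s[i,j] = (1/(n-1)) · Σ_k (x_{k,i} - mean_i) · (x_{k,j} - mean_j), with n-1 = 4:
  s[X,X] = ((3.2)·(3.2) + (-3.8)·(-3.8) + (-2.8)·(-2.8) + (2.2)·(2.2) + (1.2)·(1.2)) / 4 = 38.8/4 = 9.7
  s[X,Y] = ((3.2)·(2.6) + (-3.8)·(-1.4) + (-2.8)·(-0.4) + (2.2)·(-1.4) + (1.2)·(0.6)) / 4 = 12.4/4 = 3.1
  s[Y,Y] = ((2.6)·(2.6) + (-1.4)·(-1.4) + (-0.4)·(-0.4) + (-1.4)·(-1.4) + (0.6)·(0.6)) / 4 = 11.2/4 = 2.8
  Sample standard deviations s_i = √(s[i,i]):
  s(X) = √(9.7) = 3.1145
  s(Y) = √(2.8) = 1.6733

Step 3 — r_{ij} = s_{ij} / (s_i · s_j):
  r[X,X] = 1 (diagonal).
  r[X,Y] = 3.1 / (3.1145 · 1.6733) = 3.1 / 5.2115 = 0.5948
  r[Y,Y] = 1 (diagonal).

R is symmetric with unit diagonal. Assembling:

R = [[1, 0.5948],
 [0.5948, 1]]


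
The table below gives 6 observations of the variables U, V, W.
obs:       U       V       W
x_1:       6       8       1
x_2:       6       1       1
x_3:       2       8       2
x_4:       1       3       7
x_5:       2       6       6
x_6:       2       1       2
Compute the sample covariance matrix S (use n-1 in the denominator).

Step 1 — column means:
  mean(U) = (6 + 6 + 2 + 1 + 2 + 2) / 6 = 19/6 = 3.1667
  mean(V) = (8 + 1 + 8 + 3 + 6 + 1) / 6 = 27/6 = 4.5
  mean(W) = (1 + 1 + 2 + 7 + 6 + 2) / 6 = 19/6 = 3.1667

Step 2 — sample covariance S[i,j] = (1/(n-1)) · Σ_k (x_{k,i} - mean_i) · (x_{k,j} - mean_j), with n-1 = 5.
  S[U,U] = ((2.8333)·(2.8333) + (2.8333)·(2.8333) + (-1.1667)·(-1.1667) + (-2.1667)·(-2.1667) + (-1.1667)·(-1.1667) + (-1.1667)·(-1.1667)) / 5 = 24.8333/5 = 4.9667
  S[U,V] = ((2.8333)·(3.5) + (2.8333)·(-3.5) + (-1.1667)·(3.5) + (-2.1667)·(-1.5) + (-1.1667)·(1.5) + (-1.1667)·(-3.5)) / 5 = 1.5/5 = 0.3
  S[U,W] = ((2.8333)·(-2.1667) + (2.8333)·(-2.1667) + (-1.1667)·(-1.1667) + (-2.1667)·(3.8333) + (-1.1667)·(2.8333) + (-1.1667)·(-1.1667)) / 5 = -21.1667/5 = -4.2333
  S[V,V] = ((3.5)·(3.5) + (-3.5)·(-3.5) + (3.5)·(3.5) + (-1.5)·(-1.5) + (1.5)·(1.5) + (-3.5)·(-3.5)) / 5 = 53.5/5 = 10.7
  S[V,W] = ((3.5)·(-2.1667) + (-3.5)·(-2.1667) + (3.5)·(-1.1667) + (-1.5)·(3.8333) + (1.5)·(2.8333) + (-3.5)·(-1.1667)) / 5 = -1.5/5 = -0.3
  S[W,W] = ((-2.1667)·(-2.1667) + (-2.1667)·(-2.1667) + (-1.1667)·(-1.1667) + (3.8333)·(3.8333) + (2.8333)·(2.8333) + (-1.1667)·(-1.1667)) / 5 = 34.8333/5 = 6.9667

S is symmetric (S[j,i] = S[i,j]). Assembling:

S = [[4.9667, 0.3, -4.2333],
 [0.3, 10.7, -0.3],
 [-4.2333, -0.3, 6.9667]]


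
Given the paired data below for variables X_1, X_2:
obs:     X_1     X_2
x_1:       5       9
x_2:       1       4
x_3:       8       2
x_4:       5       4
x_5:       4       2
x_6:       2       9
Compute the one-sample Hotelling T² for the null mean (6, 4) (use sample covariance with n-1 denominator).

Step 1 — sample mean vector:
  mean(X_1) = (5 + 1 + 8 + 5 + 4 + 2) / 6 = 25/6 = 4.1667
  mean(X_2) = (9 + 4 + 2 + 4 + 2 + 9) / 6 = 30/6 = 5
  x̄ = (4.1667, 5),  deviation x̄ - mu_0 = (4.1667, 5) - (6, 4) = (-1.8333, 1).

Step 2 — sample covariance matrix, S[i,j] = (1/(n-1)) · Σ_k (x_{k,i} - mean_i) · (x_{k,j} - mean_j), divisor n-1 = 5:
  S[X_1,X_1] = ((0.8333)·(0.8333) + (-3.1667)·(-3.1667) + (3.8333)·(3.8333) + (0.8333)·(0.8333) + (-0.1667)·(-0.1667) + (-2.1667)·(-2.1667)) / 5 = 30.8333/5 = 6.1667
  S[X_1,X_2] = ((0.8333)·(4) + (-3.1667)·(-1) + (3.8333)·(-3) + (0.8333)·(-1) + (-0.1667)·(-3) + (-2.1667)·(4)) / 5 = -14/5 = -2.8
  S[X_2,X_2] = ((4)·(4) + (-1)·(-1) + (-3)·(-3) + (-1)·(-1) + (-3)·(-3) + (4)·(4)) / 5 = 52/5 = 10.4
  S = [[6.1667, -2.8],
 [-2.8, 10.4]].

Step 3 — invert S. det(S) = 6.1667·10.4 - (-2.8)² = 56.2933.
  S^{-1} = (1/det) · [[d, -b], [-b, a]] = [[0.1847, 0.0497],
 [0.0497, 0.1095]].

Step 4 — quadratic form (x̄ - mu_0)^T · S^{-1} · (x̄ - mu_0):
  S^{-1} · (x̄ - mu_0) = (-0.289, 0.0184),
  (x̄ - mu_0)^T · [...] = (-1.8333)·(-0.289) + (1)·(0.0184) = 0.5481.

Step 5 — scale by n: T² = 6 · 0.5481 = 3.2887.

T² ≈ 3.2887


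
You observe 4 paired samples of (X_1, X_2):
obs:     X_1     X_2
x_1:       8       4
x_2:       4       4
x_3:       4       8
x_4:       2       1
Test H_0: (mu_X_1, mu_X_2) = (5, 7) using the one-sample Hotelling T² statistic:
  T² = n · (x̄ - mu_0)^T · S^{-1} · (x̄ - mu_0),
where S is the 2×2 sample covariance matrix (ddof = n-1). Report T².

Step 1 — sample mean vector:
  mean(X_1) = (8 + 4 + 4 + 2) / 4 = 18/4 = 4.5
  mean(X_2) = (4 + 4 + 8 + 1) / 4 = 17/4 = 4.25
  x̄ = (4.5, 4.25),  deviation x̄ - mu_0 = (4.5, 4.25) - (5, 7) = (-0.5, -2.75).

Step 2 — sample covariance matrix, S[i,j] = (1/(n-1)) · Σ_k (x_{k,i} - mean_i) · (x_{k,j} - mean_j), divisor n-1 = 3:
  S[X_1,X_1] = ((3.5)·(3.5) + (-0.5)·(-0.5) + (-0.5)·(-0.5) + (-2.5)·(-2.5)) / 3 = 19/3 = 6.3333
  S[X_1,X_2] = ((3.5)·(-0.25) + (-0.5)·(-0.25) + (-0.5)·(3.75) + (-2.5)·(-3.25)) / 3 = 5.5/3 = 1.8333
  S[X_2,X_2] = ((-0.25)·(-0.25) + (-0.25)·(-0.25) + (3.75)·(3.75) + (-3.25)·(-3.25)) / 3 = 24.75/3 = 8.25
  S = [[6.3333, 1.8333],
 [1.8333, 8.25]].

Step 3 — invert S. det(S) = 6.3333·8.25 - (1.8333)² = 48.8889.
  S^{-1} = (1/det) · [[d, -b], [-b, a]] = [[0.1688, -0.0375],
 [-0.0375, 0.1295]].

Step 4 — quadratic form (x̄ - mu_0)^T · S^{-1} · (x̄ - mu_0):
  S^{-1} · (x̄ - mu_0) = (0.0187, -0.3375),
  (x̄ - mu_0)^T · [...] = (-0.5)·(0.0187) + (-2.75)·(-0.3375) = 0.9188.

Step 5 — scale by n: T² = 4 · 0.9188 = 3.675.

T² ≈ 3.675


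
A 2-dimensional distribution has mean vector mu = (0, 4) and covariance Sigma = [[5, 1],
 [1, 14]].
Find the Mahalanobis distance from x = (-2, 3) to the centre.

Step 1 — centre the observation: (x - mu) = (-2, -1).

Step 2 — invert Sigma. det(Sigma) = 5·14 - (1)² = 69.
  Sigma^{-1} = (1/det) · [[d, -b], [-b, a]] = [[0.2029, -0.0145],
 [-0.0145, 0.0725]].

Step 3 — form the quadratic (x - mu)^T · Sigma^{-1} · (x - mu):
  Sigma^{-1} · (x - mu) = (-0.3913, -0.0435).
  (x - mu)^T · [Sigma^{-1} · (x - mu)] = (-2)·(-0.3913) + (-1)·(-0.0435) = 0.8261.

Step 4 — take square root: d = √(0.8261) ≈ 0.9089.

d(x, mu) = √(0.8261) ≈ 0.9089


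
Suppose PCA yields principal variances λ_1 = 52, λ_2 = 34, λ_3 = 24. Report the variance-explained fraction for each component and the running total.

Step 1 — total variance = trace(Sigma) = Σ λ_i = 52 + 34 + 24 = 110.

Step 2 — fraction explained by component i = λ_i / Σ λ:
  PC1: 52/110 = 0.4727
  PC2: 34/110 = 0.3091
  PC3: 24/110 = 0.2182

Step 3 — cumulative fraction after k components = (λ_1 + ... + λ_k) / Σ λ:
  k = 1: 52/110 = 0.4727
  k = 2: (52 + 34)/110 = 86/110 = 0.7818
  k = 3: (52 + 34 + 24)/110 = 110/110 = 1

Summary (fraction, with percent):

explained: PC1 0.4727 (47.27%), PC2 0.3091 (30.91%), PC3 0.2182 (21.82%);  cumulative: 0.4727, 0.7818, 1


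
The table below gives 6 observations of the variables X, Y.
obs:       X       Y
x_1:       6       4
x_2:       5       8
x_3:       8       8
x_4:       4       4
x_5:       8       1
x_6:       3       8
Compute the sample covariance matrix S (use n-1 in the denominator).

Step 1 — column means:
  mean(X) = (6 + 5 + 8 + 4 + 8 + 3) / 6 = 34/6 = 5.6667
  mean(Y) = (4 + 8 + 8 + 4 + 1 + 8) / 6 = 33/6 = 5.5

Step 2 — sample covariance S[i,j] = (1/(n-1)) · Σ_k (x_{k,i} - mean_i) · (x_{k,j} - mean_j), with n-1 = 5.
  S[X,X] = ((0.3333)·(0.3333) + (-0.6667)·(-0.6667) + (2.3333)·(2.3333) + (-1.6667)·(-1.6667) + (2.3333)·(2.3333) + (-2.6667)·(-2.6667)) / 5 = 21.3333/5 = 4.2667
  S[X,Y] = ((0.3333)·(-1.5) + (-0.6667)·(2.5) + (2.3333)·(2.5) + (-1.6667)·(-1.5) + (2.3333)·(-4.5) + (-2.6667)·(2.5)) / 5 = -11/5 = -2.2
  S[Y,Y] = ((-1.5)·(-1.5) + (2.5)·(2.5) + (2.5)·(2.5) + (-1.5)·(-1.5) + (-4.5)·(-4.5) + (2.5)·(2.5)) / 5 = 43.5/5 = 8.7

S is symmetric (S[j,i] = S[i,j]). Assembling:

S = [[4.2667, -2.2],
 [-2.2, 8.7]]


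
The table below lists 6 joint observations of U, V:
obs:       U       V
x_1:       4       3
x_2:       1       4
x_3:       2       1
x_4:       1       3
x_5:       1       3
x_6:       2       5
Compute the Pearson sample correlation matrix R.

Step 1 — column means:
  mean(U) = (4 + 1 + 2 + 1 + 1 + 2) / 6 = 11/6 = 1.8333
  mean(V) = (3 + 4 + 1 + 3 + 3 + 5) / 6 = 19/6 = 3.1667

Step 2 — sample variances and covariances s[i,j] = (1/(n-1)) · Σ_k (x_{k,i} - mean_i) · (x_{k,j} - mean_j), with n-1 = 5:
  s[U,U] = ((2.1667)·(2.1667) + (-0.8333)·(-0.8333) + (0.1667)·(0.1667) + (-0.8333)·(-0.8333) + (-0.8333)·(-0.8333) + (0.1667)·(0.1667)) / 5 = 6.8333/5 = 1.3667
  s[U,V] = ((2.1667)·(-0.1667) + (-0.8333)·(0.8333) + (0.1667)·(-2.1667) + (-0.8333)·(-0.1667) + (-0.8333)·(-0.1667) + (0.1667)·(1.8333)) / 5 = -0.8333/5 = -0.1667
  s[V,V] = ((-0.1667)·(-0.1667) + (0.8333)·(0.8333) + (-2.1667)·(-2.1667) + (-0.1667)·(-0.1667) + (-0.1667)·(-0.1667) + (1.8333)·(1.8333)) / 5 = 8.8333/5 = 1.7667
  Sample standard deviations s_i = √(s[i,i]):
  s(U) = √(1.3667) = 1.169
  s(V) = √(1.7667) = 1.3292

Step 3 — r_{ij} = s_{ij} / (s_i · s_j):
  r[U,U] = 1 (diagonal).
  r[U,V] = -0.1667 / (1.169 · 1.3292) = -0.1667 / 1.5538 = -0.1073
  r[V,V] = 1 (diagonal).

R is symmetric with unit diagonal. Assembling:

R = [[1, -0.1073],
 [-0.1073, 1]]


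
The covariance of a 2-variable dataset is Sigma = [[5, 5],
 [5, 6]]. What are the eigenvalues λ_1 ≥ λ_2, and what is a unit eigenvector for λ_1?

Step 1 — characteristic polynomial of 2×2 Sigma:
  det(Sigma - λI) = λ² - trace · λ + det = 0.
  trace = 5 + 6 = 11, det = 5·6 - (5)² = 5.
Step 2 — discriminant:
  Δ = trace² - 4·det = 121 - 20 = 101.
Step 3 — eigenvalues:
  λ = (trace ± √Δ)/2 = (11 ± 10.0499)/2,
  λ_1 = 10.5249,  λ_2 = 0.4751.

Step 4 — unit eigenvector for λ_1: solve (Sigma - λ_1 I)v = 0. First row:
  (5 - 10.5249)·v_x + (5)·v_y = 0, i.e. (-5.5249)·v_x + (5)·v_y = 0,
  so v ∝ (b, λ_1 - a) = (5, 5.5249) = u.
  ||u|| = √((5)² + (5.5249)²) = √(55.5249) ≈ 7.4515,
  v_1 = u/||u|| ≈ (0.671, 0.7415) (||v_1|| = 1).

λ_1 = 10.5249,  λ_2 = 0.4751;  v_1 ≈ (0.671, 0.7415)


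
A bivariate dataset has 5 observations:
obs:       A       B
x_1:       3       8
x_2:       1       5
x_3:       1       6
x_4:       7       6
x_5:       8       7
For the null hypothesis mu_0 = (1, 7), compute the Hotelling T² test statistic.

Step 1 — sample mean vector:
  mean(A) = (3 + 1 + 1 + 7 + 8) / 5 = 20/5 = 4
  mean(B) = (8 + 5 + 6 + 6 + 7) / 5 = 32/5 = 6.4
  x̄ = (4, 6.4),  deviation x̄ - mu_0 = (4, 6.4) - (1, 7) = (3, -0.6).

Step 2 — sample covariance matrix, S[i,j] = (1/(n-1)) · Σ_k (x_{k,i} - mean_i) · (x_{k,j} - mean_j), divisor n-1 = 4:
  S[A,A] = ((-1)·(-1) + (-3)·(-3) + (-3)·(-3) + (3)·(3) + (4)·(4)) / 4 = 44/4 = 11
  S[A,B] = ((-1)·(1.6) + (-3)·(-1.4) + (-3)·(-0.4) + (3)·(-0.4) + (4)·(0.6)) / 4 = 5/4 = 1.25
  S[B,B] = ((1.6)·(1.6) + (-1.4)·(-1.4) + (-0.4)·(-0.4) + (-0.4)·(-0.4) + (0.6)·(0.6)) / 4 = 5.2/4 = 1.3
  S = [[11, 1.25],
 [1.25, 1.3]].

Step 3 — invert S. det(S) = 11·1.3 - (1.25)² = 12.7375.
  S^{-1} = (1/det) · [[d, -b], [-b, a]] = [[0.1021, -0.0981],
 [-0.0981, 0.8636]].

Step 4 — quadratic form (x̄ - mu_0)^T · S^{-1} · (x̄ - mu_0):
  S^{-1} · (x̄ - mu_0) = (0.3651, -0.8126),
  (x̄ - mu_0)^T · [...] = (3)·(0.3651) + (-0.6)·(-0.8126) = 1.5827.

Step 5 — scale by n: T² = 5 · 1.5827 = 7.9136.

T² ≈ 7.9136


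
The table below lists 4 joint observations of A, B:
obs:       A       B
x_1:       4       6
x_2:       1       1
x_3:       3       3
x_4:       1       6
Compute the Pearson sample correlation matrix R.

Step 1 — column means:
  mean(A) = (4 + 1 + 3 + 1) / 4 = 9/4 = 2.25
  mean(B) = (6 + 1 + 3 + 6) / 4 = 16/4 = 4

Step 2 — sample variances and covariances s[i,j] = (1/(n-1)) · Σ_k (x_{k,i} - mean_i) · (x_{k,j} - mean_j), with n-1 = 3:
  s[A,A] = ((1.75)·(1.75) + (-1.25)·(-1.25) + (0.75)·(0.75) + (-1.25)·(-1.25)) / 3 = 6.75/3 = 2.25
  s[A,B] = ((1.75)·(2) + (-1.25)·(-3) + (0.75)·(-1) + (-1.25)·(2)) / 3 = 4/3 = 1.3333
  s[B,B] = ((2)·(2) + (-3)·(-3) + (-1)·(-1) + (2)·(2)) / 3 = 18/3 = 6
  Sample standard deviations s_i = √(s[i,i]):
  s(A) = √(2.25) = 1.5
  s(B) = √(6) = 2.4495

Step 3 — r_{ij} = s_{ij} / (s_i · s_j):
  r[A,A] = 1 (diagonal).
  r[A,B] = 1.3333 / (1.5 · 2.4495) = 1.3333 / 3.6742 = 0.3629
  r[B,B] = 1 (diagonal).

R is symmetric with unit diagonal. Assembling:

R = [[1, 0.3629],
 [0.3629, 1]]


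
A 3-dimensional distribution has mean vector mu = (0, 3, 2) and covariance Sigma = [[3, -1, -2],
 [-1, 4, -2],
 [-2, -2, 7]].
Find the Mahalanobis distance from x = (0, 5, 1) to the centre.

Step 1 — centre the observation: (x - mu) = (0, 2, -1).

Step 2 — invert Sigma (cofactor / det for 3×3, or solve directly):
  Sigma^{-1} = [[0.5854, 0.2683, 0.2439],
 [0.2683, 0.4146, 0.1951],
 [0.2439, 0.1951, 0.2683]].

Step 3 — form the quadratic (x - mu)^T · Sigma^{-1} · (x - mu):
  Sigma^{-1} · (x - mu) = (0.2927, 0.6341, 0.122).
  (x - mu)^T · [Sigma^{-1} · (x - mu)] = (0)·(0.2927) + (2)·(0.6341) + (-1)·(0.122) = 1.1463.

Step 4 — take square root: d = √(1.1463) ≈ 1.0707.

d(x, mu) = √(1.1463) ≈ 1.0707


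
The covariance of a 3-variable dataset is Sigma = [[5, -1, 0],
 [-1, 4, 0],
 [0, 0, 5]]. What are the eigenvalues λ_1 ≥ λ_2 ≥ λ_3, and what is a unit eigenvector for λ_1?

Step 1 — characteristic polynomial p(λ) = det(λI - Sigma) = λ³ - tr·λ² + c_1·λ - det, where tr = trace, c_1 = sum of the principal 2×2 minors, det = det(Sigma):
  tr = 5 + 4 + 5 = 14,
  c_1 = (5·4 - (-1)²) + (5·5 - (0)²) + (4·5 - (0)²) = 19 + 25 + 20 = 64,
  det = 5·(4·5 - (0)²) - (-1)·((-1)·5 - (0)·(0)) + (0)·((-1)·(0) - 4·(0)) = 5·(20) - (-1)·(-5) + (0)·(0) = 95.
  So p(λ) = λ³ - 14λ² + 64λ - 95.
Step 2 — look for an integer root (rational root theorem: any rational root is an integer divisor of 95). Testing λ = 5:
  p(5) = 125 - 350 + 320 - 95 = 0  ✓
  Dividing out (λ - 5): p(λ) = (λ - 5)(λ² - 9λ + 19).
Step 3 — remaining eigenvalues from the quadratic λ² - 9λ + 19 = 0:
  Δ = 9² - 4·19 = 81 - 76 = 5,  λ = (9 ± √5)/2 = (9 ± 2.2361)/2 ≈ 5.618 or 3.382.
  Sorted: λ_1 = 5.618,  λ_2 = 5,  λ_3 = 3.382  (check: sum = 14 = tr ✓).

Step 4 — unit eigenvector for λ_1 ≈ 5.618: v spans the null space of (Sigma - λ_1 I), whose rows are
  r_1 = (-0.618, -1, 0),  r_2 = (-1, -1.618, 0),  r_3 = (0, 0, -0.618).
  v is orthogonal to every row, so take v ∝ r_1 × r_3 = ((-1)·(-0.618) - (0)·(0), (0)·(0) - (-0.618)·(-0.618), (-0.618)·(0) - (-1)·(0)) ≈ (0.618, -0.382, 0).
  Let u = (0.618, -0.382, 0).
  ||u|| = √((0.618)² + (-0.382)² + (0)²) = √(0.5279) ≈ 0.7265,  v_1 = u/||u|| ≈ (0.8507, -0.5257, 0) (||v_1|| = 1).

λ_1 = 5.618,  λ_2 = 5,  λ_3 = 3.382;  v_1 ≈ (0.8507, -0.5257, 0)


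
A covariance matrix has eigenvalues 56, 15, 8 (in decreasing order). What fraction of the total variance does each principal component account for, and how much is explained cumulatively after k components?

Step 1 — total variance = trace(Sigma) = Σ λ_i = 56 + 15 + 8 = 79.

Step 2 — fraction explained by component i = λ_i / Σ λ:
  PC1: 56/79 = 0.7089
  PC2: 15/79 = 0.1899
  PC3: 8/79 = 0.1013

Step 3 — cumulative fraction after k components = (λ_1 + ... + λ_k) / Σ λ:
  k = 1: 56/79 = 0.7089
  k = 2: (56 + 15)/79 = 71/79 = 0.8987
  k = 3: (56 + 15 + 8)/79 = 79/79 = 1

Summary (fraction, with percent):

explained: PC1 0.7089 (70.89%), PC2 0.1899 (18.99%), PC3 0.1013 (10.13%);  cumulative: 0.7089, 0.8987, 1


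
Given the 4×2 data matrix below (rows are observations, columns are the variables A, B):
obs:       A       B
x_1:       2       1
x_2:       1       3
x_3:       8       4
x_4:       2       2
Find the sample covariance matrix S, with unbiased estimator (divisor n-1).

Step 1 — column means:
  mean(A) = (2 + 1 + 8 + 2) / 4 = 13/4 = 3.25
  mean(B) = (1 + 3 + 4 + 2) / 4 = 10/4 = 2.5

Step 2 — sample covariance S[i,j] = (1/(n-1)) · Σ_k (x_{k,i} - mean_i) · (x_{k,j} - mean_j), with n-1 = 3.
  S[A,A] = ((-1.25)·(-1.25) + (-2.25)·(-2.25) + (4.75)·(4.75) + (-1.25)·(-1.25)) / 3 = 30.75/3 = 10.25
  S[A,B] = ((-1.25)·(-1.5) + (-2.25)·(0.5) + (4.75)·(1.5) + (-1.25)·(-0.5)) / 3 = 8.5/3 = 2.8333
  S[B,B] = ((-1.5)·(-1.5) + (0.5)·(0.5) + (1.5)·(1.5) + (-0.5)·(-0.5)) / 3 = 5/3 = 1.6667

S is symmetric (S[j,i] = S[i,j]). Assembling:

S = [[10.25, 2.8333],
 [2.8333, 1.6667]]


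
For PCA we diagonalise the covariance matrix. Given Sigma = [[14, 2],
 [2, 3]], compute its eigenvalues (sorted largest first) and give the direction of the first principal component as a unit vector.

Step 1 — characteristic polynomial of 2×2 Sigma:
  det(Sigma - λI) = λ² - trace · λ + det = 0.
  trace = 14 + 3 = 17, det = 14·3 - (2)² = 38.
Step 2 — discriminant:
  Δ = trace² - 4·det = 289 - 152 = 137.
Step 3 — eigenvalues:
  λ = (trace ± √Δ)/2 = (17 ± 11.7047)/2,
  λ_1 = 14.3523,  λ_2 = 2.6477.

Step 4 — unit eigenvector for λ_1: solve (Sigma - λ_1 I)v = 0. First row:
  (14 - 14.3523)·v_x + (2)·v_y = 0, i.e. (-0.3523)·v_x + (2)·v_y = 0,
  so v ∝ (b, λ_1 - a) = (2, 0.3523) = u.
  ||u|| = √((2)² + (0.3523)²) = √(4.1242) ≈ 2.0308,
  v_1 = u/||u|| ≈ (0.9848, 0.1735) (||v_1|| = 1).

λ_1 = 14.3523,  λ_2 = 2.6477;  v_1 ≈ (0.9848, 0.1735)


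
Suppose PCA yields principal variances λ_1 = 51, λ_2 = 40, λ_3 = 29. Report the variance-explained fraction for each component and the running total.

Step 1 — total variance = trace(Sigma) = Σ λ_i = 51 + 40 + 29 = 120.

Step 2 — fraction explained by component i = λ_i / Σ λ:
  PC1: 51/120 = 0.425
  PC2: 40/120 = 0.3333
  PC3: 29/120 = 0.2417

Step 3 — cumulative fraction after k components = (λ_1 + ... + λ_k) / Σ λ:
  k = 1: 51/120 = 0.425
  k = 2: (51 + 40)/120 = 91/120 = 0.7583
  k = 3: (51 + 40 + 29)/120 = 120/120 = 1

Summary (fraction, with percent):

explained: PC1 0.425 (42.5%), PC2 0.3333 (33.33%), PC3 0.2417 (24.17%);  cumulative: 0.425, 0.7583, 1


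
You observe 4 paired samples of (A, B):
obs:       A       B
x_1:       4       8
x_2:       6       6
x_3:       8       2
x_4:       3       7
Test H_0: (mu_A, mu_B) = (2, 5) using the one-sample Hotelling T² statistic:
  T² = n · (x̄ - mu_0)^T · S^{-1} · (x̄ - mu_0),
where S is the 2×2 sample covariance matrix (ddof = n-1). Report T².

Step 1 — sample mean vector:
  mean(A) = (4 + 6 + 8 + 3) / 4 = 21/4 = 5.25
  mean(B) = (8 + 6 + 2 + 7) / 4 = 23/4 = 5.75
  x̄ = (5.25, 5.75),  deviation x̄ - mu_0 = (5.25, 5.75) - (2, 5) = (3.25, 0.75).

Step 2 — sample covariance matrix, S[i,j] = (1/(n-1)) · Σ_k (x_{k,i} - mean_i) · (x_{k,j} - mean_j), divisor n-1 = 3:
  S[A,A] = ((-1.25)·(-1.25) + (0.75)·(0.75) + (2.75)·(2.75) + (-2.25)·(-2.25)) / 3 = 14.75/3 = 4.9167
  S[A,B] = ((-1.25)·(2.25) + (0.75)·(0.25) + (2.75)·(-3.75) + (-2.25)·(1.25)) / 3 = -15.75/3 = -5.25
  S[B,B] = ((2.25)·(2.25) + (0.25)·(0.25) + (-3.75)·(-3.75) + (1.25)·(1.25)) / 3 = 20.75/3 = 6.9167
  S = [[4.9167, -5.25],
 [-5.25, 6.9167]].

Step 3 — invert S. det(S) = 4.9167·6.9167 - (-5.25)² = 6.4444.
  S^{-1} = (1/det) · [[d, -b], [-b, a]] = [[1.0733, 0.8147],
 [0.8147, 0.7629]].

Step 4 — quadratic form (x̄ - mu_0)^T · S^{-1} · (x̄ - mu_0):
  S^{-1} · (x̄ - mu_0) = (4.0991, 3.2198),
  (x̄ - mu_0)^T · [...] = (3.25)·(4.0991) + (0.75)·(3.2198) = 15.7371.

Step 5 — scale by n: T² = 4 · 15.7371 = 62.9483.

T² ≈ 62.9483


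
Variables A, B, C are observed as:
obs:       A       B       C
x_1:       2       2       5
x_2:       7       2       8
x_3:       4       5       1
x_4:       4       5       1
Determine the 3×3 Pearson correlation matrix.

Step 1 — column means:
  mean(A) = (2 + 7 + 4 + 4) / 4 = 17/4 = 4.25
  mean(B) = (2 + 2 + 5 + 5) / 4 = 14/4 = 3.5
  mean(C) = (5 + 8 + 1 + 1) / 4 = 15/4 = 3.75

Step 2 — sample variances and covariances s[i,j] = (1/(n-1)) · Σ_k (x_{k,i} - mean_i) · (x_{k,j} - mean_j), with n-1 = 3:
  s[A,A] = ((-2.25)·(-2.25) + (2.75)·(2.75) + (-0.25)·(-0.25) + (-0.25)·(-0.25)) / 3 = 12.75/3 = 4.25
  s[A,B] = ((-2.25)·(-1.5) + (2.75)·(-1.5) + (-0.25)·(1.5) + (-0.25)·(1.5)) / 3 = -1.5/3 = -0.5
  s[A,C] = ((-2.25)·(1.25) + (2.75)·(4.25) + (-0.25)·(-2.75) + (-0.25)·(-2.75)) / 3 = 10.25/3 = 3.4167
  s[B,B] = ((-1.5)·(-1.5) + (-1.5)·(-1.5) + (1.5)·(1.5) + (1.5)·(1.5)) / 3 = 9/3 = 3
  s[B,C] = ((-1.5)·(1.25) + (-1.5)·(4.25) + (1.5)·(-2.75) + (1.5)·(-2.75)) / 3 = -16.5/3 = -5.5
  s[C,C] = ((1.25)·(1.25) + (4.25)·(4.25) + (-2.75)·(-2.75) + (-2.75)·(-2.75)) / 3 = 34.75/3 = 11.5833
  Sample standard deviations s_i = √(s[i,i]):
  s(A) = √(4.25) = 2.0616
  s(B) = √(3) = 1.7321
  s(C) = √(11.5833) = 3.4034

Step 3 — r_{ij} = s_{ij} / (s_i · s_j):
  r[A,A] = 1 (diagonal).
  r[A,B] = -0.5 / (2.0616 · 1.7321) = -0.5 / 3.5707 = -0.14
  r[A,C] = 3.4167 / (2.0616 · 3.4034) = 3.4167 / 7.0163 = 0.487
  r[B,B] = 1 (diagonal).
  r[B,C] = -5.5 / (1.7321 · 3.4034) = -5.5 / 5.8949 = -0.933
  r[C,C] = 1 (diagonal).

R is symmetric with unit diagonal. Assembling:

R = [[1, -0.14, 0.487],
 [-0.14, 1, -0.933],
 [0.487, -0.933, 1]]


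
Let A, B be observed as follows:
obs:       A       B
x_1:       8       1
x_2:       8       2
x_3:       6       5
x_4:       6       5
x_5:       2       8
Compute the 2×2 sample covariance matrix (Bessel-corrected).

Step 1 — column means:
  mean(A) = (8 + 8 + 6 + 6 + 2) / 5 = 30/5 = 6
  mean(B) = (1 + 2 + 5 + 5 + 8) / 5 = 21/5 = 4.2

Step 2 — sample covariance S[i,j] = (1/(n-1)) · Σ_k (x_{k,i} - mean_i) · (x_{k,j} - mean_j), with n-1 = 4.
  S[A,A] = ((2)·(2) + (2)·(2) + (0)·(0) + (0)·(0) + (-4)·(-4)) / 4 = 24/4 = 6
  S[A,B] = ((2)·(-3.2) + (2)·(-2.2) + (0)·(0.8) + (0)·(0.8) + (-4)·(3.8)) / 4 = -26/4 = -6.5
  S[B,B] = ((-3.2)·(-3.2) + (-2.2)·(-2.2) + (0.8)·(0.8) + (0.8)·(0.8) + (3.8)·(3.8)) / 4 = 30.8/4 = 7.7

S is symmetric (S[j,i] = S[i,j]). Assembling:

S = [[6, -6.5],
 [-6.5, 7.7]]
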